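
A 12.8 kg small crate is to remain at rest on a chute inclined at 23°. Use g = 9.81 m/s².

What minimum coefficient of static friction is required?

At the slip threshold m g sin θ = μ_s m g cos θ, so μ_s,min = tan θ.
μ_s,min = tan 23° = 0.424.

μ_s,min ≈ 0.424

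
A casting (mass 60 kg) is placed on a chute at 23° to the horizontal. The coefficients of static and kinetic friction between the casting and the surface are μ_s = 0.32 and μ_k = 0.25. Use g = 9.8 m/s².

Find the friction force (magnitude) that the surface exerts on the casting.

f ≈ 135 N (up the incline)

Normal force: N = m g cos θ = 60 × 9.8 × cos 23° = 541.3 N.
Along the slope the weight component is m g sin θ = 229.7 N; friction must supply exactly this, acting up-slope.
Static friction can supply at most μ_s N = 173.2 N.
|229.7| exceeds 173.2 N, so the casting slips down-slope; friction is kinetic, f = μ_k N = 0.25×541.3 = 135 N.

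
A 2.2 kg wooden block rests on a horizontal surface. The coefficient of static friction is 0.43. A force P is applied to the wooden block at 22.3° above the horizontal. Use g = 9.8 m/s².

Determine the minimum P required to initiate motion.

P ≈ 8.52 N

N = m g − P sin α (the pull lifts the wooden block).
At impending slip, P cos α = μ_s N = μ_s (m g − P sin α).
Solving: P (cos α + μ_s sin α) = μ_s m g → P = 0.43×21.6/(cos 22.3° + 0.43 sin 22.3°) = 9.27/1.088 = 8.52 N.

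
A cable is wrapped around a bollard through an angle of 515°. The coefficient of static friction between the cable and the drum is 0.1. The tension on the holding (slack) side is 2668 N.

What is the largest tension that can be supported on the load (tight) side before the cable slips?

At impending slip the capstan equation gives T₂/T₁ = e^{μβ} with β in radians.
β = 515° × π/180 = 8.988 rad.
e^{μβ} = e^{0.1×8.988} = 2.457.
T₂ = T₁ · e^{μβ} = 2668 × 2.457 = 6550 N.

T_max ≈ 6550 N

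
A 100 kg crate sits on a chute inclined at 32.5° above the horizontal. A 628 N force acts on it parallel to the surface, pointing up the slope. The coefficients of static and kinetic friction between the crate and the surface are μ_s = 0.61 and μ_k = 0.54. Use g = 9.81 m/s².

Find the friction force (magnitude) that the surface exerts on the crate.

Normal force: N = m g cos θ = 100 × 9.81 × cos 32.5° = 827.4 N.
The friction needed for equilibrium is m g sin θ − P = 527.1 − 628 = -100.9 N, measured positive up-slope.
Static friction can supply at most μ_s N = 504.7 N.
Since |-100.9| ≤ 504.7 N, static friction is sufficient; f equals the required value, not μ_s N.

f ≈ 101 N (down the incline)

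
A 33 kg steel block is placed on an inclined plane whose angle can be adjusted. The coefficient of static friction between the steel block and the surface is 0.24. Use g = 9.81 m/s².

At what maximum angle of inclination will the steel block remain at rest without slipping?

θ_max ≈ 13.5°

At the slip threshold, m g sin θ = μ_s · m g cos θ, so tan θ = μ_s.
θ_max = arctan(0.24) = 13.5°.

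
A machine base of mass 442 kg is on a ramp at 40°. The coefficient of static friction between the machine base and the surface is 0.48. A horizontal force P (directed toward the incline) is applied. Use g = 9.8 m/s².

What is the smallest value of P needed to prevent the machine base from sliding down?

P_min ≈ 1110 N

The machine base tends to slide down (tan θ > μ_s), so at the point of impending slip friction acts up-slope at its limit: f = μ_s N.
Perpendicular to the incline: N = m g cos θ + P sin θ.
Along the incline: P cos θ + μ_s N = m g sin θ, i.e. P cos θ + μ_s (m g cos θ + P sin θ) = m g sin θ.
Solving, P (cos θ + μ_s sin θ) = m g (sin θ − μ_s cos θ), so P = 4330×0.2751/1.075 = 1110 N.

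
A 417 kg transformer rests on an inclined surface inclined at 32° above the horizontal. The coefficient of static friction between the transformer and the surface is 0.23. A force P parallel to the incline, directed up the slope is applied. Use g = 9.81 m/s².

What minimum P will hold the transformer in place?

P_min ≈ 1370 N

The transformer tends to slide down (tan θ > μ_s), so at the point of impending slip friction acts up-slope at its limit: f = μ_s N.
P is parallel to the surface, so N = m g cos θ = 3470 N.
Along the incline: P + μ_s N = m g sin θ, so P = 2170 − 0.23×3470 = 1370 N.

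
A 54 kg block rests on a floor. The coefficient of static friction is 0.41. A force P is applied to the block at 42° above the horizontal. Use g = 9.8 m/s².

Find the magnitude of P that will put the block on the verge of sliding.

P ≈ 213 N

N = m g − P sin α (the pull lifts the block).
At impending slip, P cos α = μ_s N = μ_s (m g − P sin α).
Solving: P (cos α + μ_s sin α) = μ_s m g → P = 0.41×529/(cos 42° + 0.41 sin 42°) = 217/1.017 = 213 N.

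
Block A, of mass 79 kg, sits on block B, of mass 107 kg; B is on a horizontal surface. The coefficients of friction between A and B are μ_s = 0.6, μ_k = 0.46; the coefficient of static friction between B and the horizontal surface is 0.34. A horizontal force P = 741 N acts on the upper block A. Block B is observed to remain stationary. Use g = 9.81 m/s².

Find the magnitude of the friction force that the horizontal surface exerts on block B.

The normal force B exerts on A is simply A's weight, N₁ = 775 N.
So the A–B interface can sustain at most μ_s N₁ = 465 N of static friction.
P = 741 N exceeds that limit, so A slips over B and the interface friction becomes kinetic: f₁ = μ_k N₁ = 0.46×775 = 356 N.
By Newton's third law B feels 356 N forward from A. With B stationary, the floor's static friction on B balances it: f₂ = 356 N (well within μ_s(m_A+m_B)g = 620.4 N).

f ≈ 356 N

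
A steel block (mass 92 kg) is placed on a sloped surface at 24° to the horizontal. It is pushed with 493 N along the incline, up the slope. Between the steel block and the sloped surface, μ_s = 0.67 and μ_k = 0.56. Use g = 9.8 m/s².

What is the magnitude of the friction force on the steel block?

Perpendicular to the surface, N = m g cos θ = 92·9.8·cos 24° = 823.7 N.
For equilibrium along the incline the friction force must supply f = m g sin θ − P = 366.7 − 493 = -126.3 N (positive meaning up-slope).
Static friction can supply at most μ_s N = 551.8 N.
Since |-126.3| ≤ 551.8 N, static friction is sufficient; f equals the required value, not μ_s N.

f ≈ 126 N (down the incline)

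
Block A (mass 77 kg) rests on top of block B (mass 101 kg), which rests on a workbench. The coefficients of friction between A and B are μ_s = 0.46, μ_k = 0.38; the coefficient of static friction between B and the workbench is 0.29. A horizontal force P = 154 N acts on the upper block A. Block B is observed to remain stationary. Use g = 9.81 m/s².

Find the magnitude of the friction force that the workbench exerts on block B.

Between the blocks, N₁ = m_A g = 755.4 N.
So the A–B interface can sustain at most μ_s N₁ = 347.5 N of static friction.
Since P = 154 N ≤ 347.5 N, A does not slip on B; friction on A equals P = 154 N.
B experiences an equal 154 N forward from A (third law). B is in equilibrium, so the floor supplies f₂ = 154 N of static friction (limit μ_s(m_A+m_B)g = 506.4 N, not exceeded).

f ≈ 154 N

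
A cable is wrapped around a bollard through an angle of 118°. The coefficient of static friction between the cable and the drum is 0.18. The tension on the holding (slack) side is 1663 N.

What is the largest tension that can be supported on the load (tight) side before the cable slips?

T_max ≈ 2410 N

At impending slip the capstan equation gives T₂/T₁ = e^{μβ} with β in radians.
β = 118° × π/180 = 2.059 rad.
e^{μβ} = e^{0.18×2.059} = 1.449.
T₂ = T₁ · e^{μβ} = 1663 × 1.449 = 2410 N.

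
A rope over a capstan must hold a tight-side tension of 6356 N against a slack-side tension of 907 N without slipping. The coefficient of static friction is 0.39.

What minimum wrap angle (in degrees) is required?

T₂/T₁ = e^{μβ} → β = ln(T₂/T₁)/μ.
β = ln(6356/907)/0.39 = 1.947/0.39 = 4.992 rad.
In degrees: β = 4.992 × 180/π = 286°.

β_min ≈ 286°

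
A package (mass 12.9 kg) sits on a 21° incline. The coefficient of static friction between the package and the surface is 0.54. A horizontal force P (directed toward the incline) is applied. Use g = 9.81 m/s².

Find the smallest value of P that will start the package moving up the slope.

P ≈ 147 N

At impending motion up the slope, friction acts down-slope at its limit: f = μ_s N.
Perpendicular to the incline: N = m g cos θ + P sin θ.
Along the incline: P cos θ = m g sin θ + μ_s N = m g sin θ + μ_s (m g cos θ + P sin θ).
Solving, P (cos θ − μ_s sin θ) = m g (sin θ + μ_s cos θ), so P = 12.9×9.81×(sin 21° + 0.54 cos 21°)/(cos 21° − 0.54 sin 21°) = 127×0.8625/0.7401 = 147 N.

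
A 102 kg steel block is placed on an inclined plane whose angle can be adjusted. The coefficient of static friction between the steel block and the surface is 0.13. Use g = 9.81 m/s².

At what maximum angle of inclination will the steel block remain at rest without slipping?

At the slip threshold, m g sin θ = μ_s · m g cos θ, so tan θ = μ_s.
θ_max = arctan(0.13) = 7.41°.

θ_max ≈ 7.41°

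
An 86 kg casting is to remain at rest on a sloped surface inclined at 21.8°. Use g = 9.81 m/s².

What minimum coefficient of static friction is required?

At the slip threshold m g sin θ = μ_s m g cos θ, so μ_s,min = tan θ.
μ_s,min = tan 21.8° = 0.4.

μ_s,min ≈ 0.4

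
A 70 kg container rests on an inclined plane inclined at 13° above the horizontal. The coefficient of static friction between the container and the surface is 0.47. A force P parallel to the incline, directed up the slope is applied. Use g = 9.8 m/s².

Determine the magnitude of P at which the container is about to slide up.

At impending motion up the slope, friction acts down-slope at its limit: f = μ_s N.
P is parallel to the surface, so N = m g cos θ = 668 N.
Along the incline: P = m g sin θ + μ_s N = 154 + 0.47×668 = 468 N.

P ≈ 468 N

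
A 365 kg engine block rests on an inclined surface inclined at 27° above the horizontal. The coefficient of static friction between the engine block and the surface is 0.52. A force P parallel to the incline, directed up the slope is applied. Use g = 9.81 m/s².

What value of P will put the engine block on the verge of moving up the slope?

P ≈ 3280 N

At impending motion up the slope, friction acts down-slope at its limit: f = μ_s N.
P is parallel to the surface, so N = m g cos θ = 3190 N.
Along the incline: P = m g sin θ + μ_s N = 1630 + 0.52×3190 = 3280 N.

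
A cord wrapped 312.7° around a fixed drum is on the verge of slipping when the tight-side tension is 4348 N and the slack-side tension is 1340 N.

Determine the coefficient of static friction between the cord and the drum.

T₂/T₁ = e^{μβ} → μ = ln(T₂/T₁)/β.
β = 312.7° = 5.458 rad.
μ = ln(4348/1340)/5.458 = ln(3.245)/5.458 = 0.216.

μ ≈ 0.216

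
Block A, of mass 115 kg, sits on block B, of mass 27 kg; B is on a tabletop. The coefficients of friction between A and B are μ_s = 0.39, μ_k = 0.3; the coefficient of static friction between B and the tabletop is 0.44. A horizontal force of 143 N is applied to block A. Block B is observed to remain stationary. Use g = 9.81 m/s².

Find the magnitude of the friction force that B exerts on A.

Normal force at the A–B interface: N₁ = m_A g = 1128 N.
So the A–B interface can sustain at most μ_s N₁ = 440 N of static friction.
Since P = 143 N ≤ 440 N, A does not slip on B; friction on A equals P = 143 N.
By Newton's third law B feels 143 N forward from A. With B stationary, the floor's static friction on B balances it: f₂ = 143 N (well within μ_s(m_A+m_B)g = 612.9 N).

f ≈ 143 N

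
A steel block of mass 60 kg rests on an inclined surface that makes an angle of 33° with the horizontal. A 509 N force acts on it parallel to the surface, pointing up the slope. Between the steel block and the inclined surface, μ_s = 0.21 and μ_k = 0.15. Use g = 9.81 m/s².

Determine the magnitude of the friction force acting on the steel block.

Normal force: N = m g cos θ = 60 × 9.81 × cos 33° = 493.6 N.
For equilibrium along the incline the friction force must supply f = m g sin θ − P = 320.6 − 509 = -188.4 N (positive meaning up-slope).
The static-friction ceiling is μ_s N = 0.21 × 493.6 = 103.7 N.
|-188.4| exceeds 103.7 N, so the steel block slips up-slope; friction is kinetic, f = μ_k N = 0.15×493.6 = 74 N.

f ≈ 74 N (down the incline)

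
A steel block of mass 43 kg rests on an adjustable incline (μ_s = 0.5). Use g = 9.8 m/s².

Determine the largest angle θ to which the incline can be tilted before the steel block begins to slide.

θ_max ≈ 26.6°

At the slip threshold, m g sin θ = μ_s · m g cos θ, so tan θ = μ_s.
θ_max = arctan(0.5) = 26.6°.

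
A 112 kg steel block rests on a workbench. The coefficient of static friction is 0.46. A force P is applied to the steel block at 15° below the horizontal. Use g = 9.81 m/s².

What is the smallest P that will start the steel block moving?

N = m g + P sin α (the push presses the steel block into the workbench).
At impending slip, P cos α = μ_s N = μ_s (m g + P sin α).
Solving: P (cos α − μ_s sin α) = μ_s m g → P = 0.46×1100/(cos 15° − 0.46 sin 15°) = 505/0.8469 = 597 N.

P ≈ 597 N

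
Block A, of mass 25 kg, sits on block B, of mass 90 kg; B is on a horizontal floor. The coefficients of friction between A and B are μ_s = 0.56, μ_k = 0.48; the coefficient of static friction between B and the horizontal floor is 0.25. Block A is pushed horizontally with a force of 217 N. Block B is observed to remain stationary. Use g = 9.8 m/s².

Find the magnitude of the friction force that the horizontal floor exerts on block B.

Between the blocks, N₁ = m_A g = 245 N.
Maximum static friction on A from B: μ_s N₁ = 0.56×245 = 137.2 N.
Since P = 217 N > 137.2 N, A slides on B; the A–B friction is kinetic: f₁ = μ_k N₁ = 0.48×245 = 118 N.
B experiences an equal 118 N forward from A (third law). B is in equilibrium, so the floor supplies f₂ = 118 N of static friction (limit μ_s(m_A+m_B)g = 281.8 N, not exceeded).

f ≈ 118 N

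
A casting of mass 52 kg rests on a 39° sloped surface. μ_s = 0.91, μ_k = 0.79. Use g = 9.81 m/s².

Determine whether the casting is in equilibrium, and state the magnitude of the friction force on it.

N = m g cos θ = 396 N.
Down-slope weight component: m g sin θ = 321 N.
μ_s N = 361 N.
321 ≤ 361 N, so it stays put; friction = 321 N.

f ≈ 321 N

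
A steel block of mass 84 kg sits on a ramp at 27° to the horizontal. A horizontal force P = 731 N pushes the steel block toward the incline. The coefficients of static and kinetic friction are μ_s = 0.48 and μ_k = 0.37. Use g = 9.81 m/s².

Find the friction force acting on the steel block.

f ≈ 277 N (down the incline)

Normal direction: N = m g cos θ + P sin θ = 1066 N.
Parallel to the incline: P cos θ − m g sin θ = 651.3 − 374.1 = 277.2 N; the friction needed to balance this is 277.2 N acting down the slope.
The limit of static friction is μ_s N = 511.7 N.
|f_req| = 277.2 ≤ 511.7 N → the steel block is in equilibrium; friction equals the required value.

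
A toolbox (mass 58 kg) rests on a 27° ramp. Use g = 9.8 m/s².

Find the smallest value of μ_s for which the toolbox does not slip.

μ_s,min ≈ 0.51

At the slip threshold m g sin θ = μ_s m g cos θ, so μ_s,min = tan θ.
μ_s,min = tan 27° = 0.51.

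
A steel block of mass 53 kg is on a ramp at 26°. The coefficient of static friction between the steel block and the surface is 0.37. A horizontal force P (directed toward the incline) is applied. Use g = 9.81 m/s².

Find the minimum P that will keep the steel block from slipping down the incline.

P_min ≈ 51.9 N

The steel block tends to slide down (tan θ > μ_s), so at the point of impending slip friction acts up-slope at its limit: f = μ_s N.
Perpendicular to the incline: N = m g cos θ + P sin θ.
Along the incline: P cos θ + μ_s N = m g sin θ, i.e. P cos θ + μ_s (m g cos θ + P sin θ) = m g sin θ.
Solving, P (cos θ + μ_s sin θ) = m g (sin θ − μ_s cos θ), so P = 520×0.1058/1.061 = 51.9 N.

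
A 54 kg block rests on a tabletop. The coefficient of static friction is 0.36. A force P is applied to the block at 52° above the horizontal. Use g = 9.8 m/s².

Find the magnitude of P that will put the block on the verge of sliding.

P ≈ 212 N

N = m g − P sin α (the pull lifts the block).
At impending slip, P cos α = μ_s N = μ_s (m g − P sin α).
Solving: P (cos α + μ_s sin α) = μ_s m g → P = 0.36×529/(cos 52° + 0.36 sin 52°) = 191/0.8993 = 212 N.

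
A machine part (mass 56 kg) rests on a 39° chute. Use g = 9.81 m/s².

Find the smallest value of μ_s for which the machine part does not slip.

At the slip threshold m g sin θ = μ_s m g cos θ, so μ_s,min = tan θ.
μ_s,min = tan 39° = 0.81.

μ_s,min ≈ 0.81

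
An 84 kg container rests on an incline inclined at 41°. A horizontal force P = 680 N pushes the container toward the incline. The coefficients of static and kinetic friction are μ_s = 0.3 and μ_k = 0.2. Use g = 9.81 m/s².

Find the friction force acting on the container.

f ≈ 27.4 N (up the incline)

The horizontal push has a component P sin θ into the surface, so N = m g cos θ + P sin θ = 621.9 + 446.1 = 1068 N.
Parallel to the incline: P cos θ − m g sin θ = 513.2 − 540.6 = -27.42 N; the friction needed to balance this is 27.42 N acting up the slope.
Maximum static friction: μ_s N = 0.3 × 1068 = 320.4 N.
|f_req| = 27.42 ≤ 320.4 N → the container is in equilibrium; friction equals the required value.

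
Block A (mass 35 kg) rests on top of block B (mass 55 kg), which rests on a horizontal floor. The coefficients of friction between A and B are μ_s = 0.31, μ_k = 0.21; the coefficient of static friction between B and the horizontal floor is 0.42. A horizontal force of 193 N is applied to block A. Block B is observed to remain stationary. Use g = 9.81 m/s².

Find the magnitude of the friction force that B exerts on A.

Normal force at the A–B interface: N₁ = m_A g = 343.4 N.
Maximum static friction on A from B: μ_s N₁ = 0.31×343.4 = 106.4 N.
Since P = 193 N > 106.4 N, A slides on B; the A–B friction is kinetic: f₁ = μ_k N₁ = 0.21×343.4 = 72.1 N.
B experiences an equal 72.1 N forward from A (third law). B is in equilibrium, so the floor supplies f₂ = 72.1 N of static friction (limit μ_s(m_A+m_B)g = 370.8 N, not exceeded).

f ≈ 72.1 N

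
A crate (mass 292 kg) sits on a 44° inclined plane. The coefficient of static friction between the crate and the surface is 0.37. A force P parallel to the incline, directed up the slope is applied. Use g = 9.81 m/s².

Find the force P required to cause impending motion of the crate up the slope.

At impending motion up the slope, friction acts down-slope at its limit: f = μ_s N.
P is parallel to the surface, so N = m g cos θ = 2060 N.
Along the incline: P = m g sin θ + μ_s N = 1990 + 0.37×2060 = 2750 N.

P ≈ 2750 N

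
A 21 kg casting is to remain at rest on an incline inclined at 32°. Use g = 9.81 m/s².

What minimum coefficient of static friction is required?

At the slip threshold m g sin θ = μ_s m g cos θ, so μ_s,min = tan θ.
μ_s,min = tan 32° = 0.625.

μ_s,min ≈ 0.625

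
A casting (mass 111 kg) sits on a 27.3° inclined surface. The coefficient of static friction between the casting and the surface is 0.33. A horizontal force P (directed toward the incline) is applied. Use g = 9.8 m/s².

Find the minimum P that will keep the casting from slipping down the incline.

P_min ≈ 173 N

The casting tends to slide down (tan θ > μ_s), so at the point of impending slip friction acts up-slope at its limit: f = μ_s N.
Perpendicular to the incline: N = m g cos θ + P sin θ.
Along the incline: P cos θ + μ_s N = m g sin θ, i.e. P cos θ + μ_s (m g cos θ + P sin θ) = m g sin θ.
Solving, P (cos θ + μ_s sin θ) = m g (sin θ − μ_s cos θ), so P = 1090×0.1654/1.04 = 173 N.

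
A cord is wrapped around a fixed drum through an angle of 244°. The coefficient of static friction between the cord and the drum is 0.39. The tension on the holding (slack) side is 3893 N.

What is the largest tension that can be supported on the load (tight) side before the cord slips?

T_max ≈ 20500 N

At impending slip the capstan equation gives T₂/T₁ = e^{μβ} with β in radians.
β = 244° × π/180 = 4.259 rad.
e^{μβ} = e^{0.39×4.259} = 5.264.
T₂ = T₁ · e^{μβ} = 3893 × 5.264 = 20500 N.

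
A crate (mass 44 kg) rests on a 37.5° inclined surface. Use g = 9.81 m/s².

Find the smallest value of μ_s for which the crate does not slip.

At the slip threshold m g sin θ = μ_s m g cos θ, so μ_s,min = tan θ.
μ_s,min = tan 37.5° = 0.767.

μ_s,min ≈ 0.767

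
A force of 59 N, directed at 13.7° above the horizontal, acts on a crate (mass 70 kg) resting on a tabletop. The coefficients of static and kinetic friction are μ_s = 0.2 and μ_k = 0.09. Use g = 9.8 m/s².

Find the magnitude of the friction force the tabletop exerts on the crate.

N = m g − P sin α = 686 − 59×sin 13.7° = 672 N.
Horizontally, friction must balance P cos α = 57.32 N.
μ_s N = 0.2 × 672 = 134.4 N.
Since 57.32 N does not exceed the limit, the crate stays at rest and f = 57.3 N.

f ≈ 57.3 N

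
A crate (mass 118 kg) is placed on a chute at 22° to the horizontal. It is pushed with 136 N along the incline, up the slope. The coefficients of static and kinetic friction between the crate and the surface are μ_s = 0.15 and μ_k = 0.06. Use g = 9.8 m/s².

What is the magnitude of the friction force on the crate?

Normal force: N = m g cos θ = 118 × 9.8 × cos 22° = 1072 N.
For equilibrium along the incline the friction force must supply f = m g sin θ − P = 433.2 − 136 = 297.2 N (positive meaning up-slope).
The static-friction ceiling is μ_s N = 0.15 × 1072 = 160.8 N.
Since |297.2| > 160.8 N, static friction cannot hold it; the crate slides down the incline and kinetic friction applies: f = μ_k N = 0.06 × 1072 = 64.3 N.

f ≈ 64.3 N (up the incline)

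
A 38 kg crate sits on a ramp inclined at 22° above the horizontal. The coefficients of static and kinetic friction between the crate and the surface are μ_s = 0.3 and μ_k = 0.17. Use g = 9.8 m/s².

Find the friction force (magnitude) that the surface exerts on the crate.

Normal force: N = m g cos θ = 38 × 9.8 × cos 22° = 345.3 N.
Along the slope the weight component is m g sin θ = 139.5 N; friction must supply exactly this, acting up-slope.
Maximum static friction available: μ_s N = 0.3 × 345.3 = 103.6 N.
|139.5| exceeds 103.6 N, so the crate slips down-slope; friction is kinetic, f = μ_k N = 0.17×345.3 = 58.7 N.

f ≈ 58.7 N (up the incline)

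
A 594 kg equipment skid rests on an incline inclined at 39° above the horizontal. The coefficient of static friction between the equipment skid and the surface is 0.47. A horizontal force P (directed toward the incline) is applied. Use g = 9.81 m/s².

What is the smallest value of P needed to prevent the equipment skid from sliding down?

P_min ≈ 1430 N

The equipment skid tends to slide down (tan θ > μ_s), so at the point of impending slip friction acts up-slope at its limit: f = μ_s N.
Perpendicular to the incline: N = m g cos θ + P sin θ.
Along the incline: P cos θ + μ_s N = m g sin θ, i.e. P cos θ + μ_s (m g cos θ + P sin θ) = m g sin θ.
Solving, P (cos θ + μ_s sin θ) = m g (sin θ − μ_s cos θ), so P = 5830×0.2641/1.073 = 1430 N.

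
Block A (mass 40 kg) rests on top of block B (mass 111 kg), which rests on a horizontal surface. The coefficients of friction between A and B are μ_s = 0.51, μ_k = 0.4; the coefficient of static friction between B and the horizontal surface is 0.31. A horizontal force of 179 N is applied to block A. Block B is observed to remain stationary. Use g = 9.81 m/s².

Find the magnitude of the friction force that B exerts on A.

f ≈ 179 N

Normal force at the A–B interface: N₁ = m_A g = 392.4 N.
Maximum static friction on A from B: μ_s N₁ = 0.51×392.4 = 200.1 N.
P = 179 N is within that limit, so A and B move together (both at rest); the A–B friction is simply f₁ = P = 179 N.
By Newton's third law B feels 179 N forward from A. With B stationary, the floor's static friction on B balances it: f₂ = 179 N (well within μ_s(m_A+m_B)g = 459.2 N).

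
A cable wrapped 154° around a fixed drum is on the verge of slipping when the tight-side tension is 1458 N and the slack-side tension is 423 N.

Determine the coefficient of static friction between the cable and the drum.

μ ≈ 0.46

T₂/T₁ = e^{μβ} → μ = ln(T₂/T₁)/β.
β = 154° = 2.688 rad.
μ = ln(1458/423)/2.688 = ln(3.447)/2.688 = 0.46.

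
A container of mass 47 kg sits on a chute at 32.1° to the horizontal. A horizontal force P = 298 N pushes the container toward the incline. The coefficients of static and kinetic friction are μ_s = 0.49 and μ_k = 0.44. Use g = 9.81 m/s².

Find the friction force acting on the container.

The horizontal push has a component P sin θ into the surface, so N = m g cos θ + P sin θ = 390.6 + 158.4 = 548.9 N.
Along the incline, the net driving force (taking up-slope positive) is P cos θ − m g sin θ = 252.4 − 245 = 7.43 N, so equilibrium requires friction f = -7.43 N (down-slope).
Maximum static friction: μ_s N = 0.49 × 548.9 = 269 N.
|f_req| = 7.43 ≤ 269 N → the container is in equilibrium; friction equals the required value.

f ≈ 7.43 N (down the incline)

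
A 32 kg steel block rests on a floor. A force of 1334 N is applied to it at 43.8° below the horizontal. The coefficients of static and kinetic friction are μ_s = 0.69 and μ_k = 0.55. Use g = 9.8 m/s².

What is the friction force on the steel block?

f ≈ 680 N

N = m g + P sin α = 313.6 + 1334×sin 43.8° = 1237 N.
For equilibrium, f = P cos α = 1334×cos 43.8° = 962.8 N.
The static-friction limit is μ_s N = 853.5 N.
The required friction exceeds μ_s N, so the steel block moves and f = μ_k N = 680 N.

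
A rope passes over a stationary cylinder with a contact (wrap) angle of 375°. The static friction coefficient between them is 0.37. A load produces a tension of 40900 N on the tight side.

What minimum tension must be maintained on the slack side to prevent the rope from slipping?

T_min ≈ 3630 N

Capstan equation at impending slip: T_tight/T_slack = e^{μβ}.
β = 375° = 6.545 rad; e^{μβ} = e^{0.37×6.545} = 11.26.
T_slack = T_tight / e^{μβ} = 40900 / 11.26 = 3630 N.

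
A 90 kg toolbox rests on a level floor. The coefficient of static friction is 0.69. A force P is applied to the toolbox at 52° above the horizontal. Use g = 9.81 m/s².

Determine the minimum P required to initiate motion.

P ≈ 525 N

N = m g − P sin α (the pull lifts the toolbox).
At impending slip, P cos α = μ_s N = μ_s (m g − P sin α).
Solving: P (cos α + μ_s sin α) = μ_s m g → P = 0.69×883/(cos 52° + 0.69 sin 52°) = 609/1.159 = 525 N.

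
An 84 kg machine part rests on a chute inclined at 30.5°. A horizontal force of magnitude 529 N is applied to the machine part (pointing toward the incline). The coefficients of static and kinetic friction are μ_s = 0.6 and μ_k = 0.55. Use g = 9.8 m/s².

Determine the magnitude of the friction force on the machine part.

f ≈ 38 N (down the incline)

Resolve perpendicular to the incline: N = m g cos θ + P sin θ = 84×9.8×cos 30.5° + 529×sin 30.5° = 977.8 N.
Along the incline, the net driving force (taking up-slope positive) is P cos θ − m g sin θ = 455.8 − 417.8 = 38 N, so equilibrium requires friction f = -38 N (down-slope).
The limit of static friction is μ_s N = 586.7 N.
|f_req| = 38 ≤ 586.7 N → the machine part is in equilibrium; friction equals the required value.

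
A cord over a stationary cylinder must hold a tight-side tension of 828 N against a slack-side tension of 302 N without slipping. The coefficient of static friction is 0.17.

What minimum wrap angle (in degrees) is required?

T₂/T₁ = e^{μβ} → β = ln(T₂/T₁)/μ.
β = ln(828/302)/0.17 = 1.009/0.17 = 5.933 rad.
In degrees: β = 5.933 × 180/π = 340°.

β_min ≈ 340°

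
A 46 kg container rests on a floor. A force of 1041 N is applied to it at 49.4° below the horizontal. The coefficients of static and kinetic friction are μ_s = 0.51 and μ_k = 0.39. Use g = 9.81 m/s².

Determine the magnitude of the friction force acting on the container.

N = m g + P sin α = 451.3 + 1041×sin 49.4° = 1242 N.
Horizontally, friction must balance P cos α = 677.5 N.
The static-friction limit is μ_s N = 633.2 N.
The required friction exceeds μ_s N, so the container moves and f = μ_k N = 484 N.

f ≈ 484 N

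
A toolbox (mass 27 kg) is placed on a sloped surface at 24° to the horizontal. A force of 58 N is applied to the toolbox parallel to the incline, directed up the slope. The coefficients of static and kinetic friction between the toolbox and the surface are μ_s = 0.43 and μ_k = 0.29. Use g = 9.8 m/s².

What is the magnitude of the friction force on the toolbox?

The normal reaction is N = m g cos θ = 241.7 N.
For equilibrium along the incline the friction force must supply f = m g sin θ − P = 107.6 − 58 = 49.62 N (positive meaning up-slope).
Static friction can supply at most μ_s N = 103.9 N.
Since |49.62| ≤ 103.9 N, the toolbox remains in static equilibrium and friction takes exactly the required value.

f ≈ 49.6 N (up the incline)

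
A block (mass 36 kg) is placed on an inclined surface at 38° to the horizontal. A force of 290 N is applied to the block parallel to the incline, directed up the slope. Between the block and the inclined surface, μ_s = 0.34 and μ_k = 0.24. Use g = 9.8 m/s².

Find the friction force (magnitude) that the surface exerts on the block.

Normal force: N = m g cos θ = 36 × 9.8 × cos 38° = 278 N.
The friction needed for equilibrium is m g sin θ − P = 217.2 − 290 = -72.79 N, measured positive up-slope.
Maximum static friction available: μ_s N = 0.34 × 278 = 94.52 N.
Since |-72.79| ≤ 94.52 N, the block remains in static equilibrium and friction takes exactly the required value.

f ≈ 72.8 N (down the incline)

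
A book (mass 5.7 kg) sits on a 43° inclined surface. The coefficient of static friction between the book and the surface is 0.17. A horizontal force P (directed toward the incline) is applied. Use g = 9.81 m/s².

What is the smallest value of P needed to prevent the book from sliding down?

The book tends to slide down (tan θ > μ_s), so at the point of impending slip friction acts up-slope at its limit: f = μ_s N.
Perpendicular to the incline: N = m g cos θ + P sin θ.
Along the incline: P cos θ + μ_s N = m g sin θ, i.e. P cos θ + μ_s (m g cos θ + P sin θ) = m g sin θ.
Solving, P (cos θ + μ_s sin θ) = m g (sin θ − μ_s cos θ), so P = 55.9×0.5577/0.8473 = 36.8 N.

P_min ≈ 36.8 N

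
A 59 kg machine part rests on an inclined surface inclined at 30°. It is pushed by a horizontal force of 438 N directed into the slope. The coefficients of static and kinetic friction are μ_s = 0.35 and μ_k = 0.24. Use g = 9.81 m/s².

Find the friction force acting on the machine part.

f ≈ 89.9 N (down the incline)

Normal direction: N = m g cos θ + P sin θ = 720.2 N.
Parallel to the incline: P cos θ − m g sin θ = 379.3 − 289.4 = 89.92 N; the friction needed to balance this is 89.92 N acting down the slope.
The limit of static friction is μ_s N = 252.1 N.
Since 89.92 N is within the 252.1 N limit, the machine part stays put and friction is exactly 89.9 N.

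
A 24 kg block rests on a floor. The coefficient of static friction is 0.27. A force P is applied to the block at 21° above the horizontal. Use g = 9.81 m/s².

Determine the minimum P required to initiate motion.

N = m g − P sin α (the pull lifts the block).
At impending slip, P cos α = μ_s N = μ_s (m g − P sin α).
Solving: P (cos α + μ_s sin α) = μ_s m g → P = 0.27×235/(cos 21° + 0.27 sin 21°) = 63.6/1.03 = 61.7 N.

P ≈ 61.7 N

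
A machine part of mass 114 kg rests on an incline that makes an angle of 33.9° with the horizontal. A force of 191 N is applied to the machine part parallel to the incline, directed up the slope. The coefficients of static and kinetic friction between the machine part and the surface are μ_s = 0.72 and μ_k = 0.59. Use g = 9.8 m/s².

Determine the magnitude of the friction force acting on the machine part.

f ≈ 432 N (up the incline)

Normal force: N = m g cos θ = 114 × 9.8 × cos 33.9° = 927.3 N.
The friction needed for equilibrium is m g sin θ − P = 623.1 − 191 = 432.1 N, measured positive up-slope.
Static friction can supply at most μ_s N = 667.6 N.
Since |432.1| ≤ 667.6 N, no slip — friction simply equals what equilibrium demands.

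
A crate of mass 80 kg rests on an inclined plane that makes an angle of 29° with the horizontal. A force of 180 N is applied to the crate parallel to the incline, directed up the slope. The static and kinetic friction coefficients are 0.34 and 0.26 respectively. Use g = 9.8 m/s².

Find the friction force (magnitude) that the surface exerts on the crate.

The normal reaction is N = m g cos θ = 685.7 N.
For equilibrium along the incline the friction force must supply f = m g sin θ − P = 380.1 − 180 = 200.1 N (positive meaning up-slope).
The static-friction ceiling is μ_s N = 0.34 × 685.7 = 233.1 N.
Since |200.1| ≤ 233.1 N, the crate remains in static equilibrium and friction takes exactly the required value.

f ≈ 200 N (up the incline)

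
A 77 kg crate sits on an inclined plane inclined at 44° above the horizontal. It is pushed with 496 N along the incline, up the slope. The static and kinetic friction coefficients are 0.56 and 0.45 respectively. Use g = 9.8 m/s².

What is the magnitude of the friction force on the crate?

The normal reaction is N = m g cos θ = 542.8 N.
The friction needed for equilibrium is m g sin θ − P = 524.2 − 496 = 28.19 N, measured positive up-slope.
Maximum static friction available: μ_s N = 0.56 × 542.8 = 304 N.
Since |28.19| ≤ 304 N, the crate remains in static equilibrium and friction takes exactly the required value.

f ≈ 28.2 N (up the incline)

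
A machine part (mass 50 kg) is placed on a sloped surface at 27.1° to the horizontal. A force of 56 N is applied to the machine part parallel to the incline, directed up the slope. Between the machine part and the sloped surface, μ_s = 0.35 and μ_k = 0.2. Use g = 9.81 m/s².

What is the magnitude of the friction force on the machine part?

Normal force: N = m g cos θ = 50 × 9.81 × cos 27.1° = 436.6 N.
Parallel to the incline, ΣF = 0 gives f = m g sin θ − P = 223.4 − 56 = 167.4 N (up-slope positive).
Maximum static friction available: μ_s N = 0.35 × 436.6 = 152.8 N.
Since |167.4| > 152.8 N, static friction cannot hold it; the machine part slides down the incline and kinetic friction applies: f = μ_k N = 0.2 × 436.6 = 87.3 N.

f ≈ 87.3 N (up the incline)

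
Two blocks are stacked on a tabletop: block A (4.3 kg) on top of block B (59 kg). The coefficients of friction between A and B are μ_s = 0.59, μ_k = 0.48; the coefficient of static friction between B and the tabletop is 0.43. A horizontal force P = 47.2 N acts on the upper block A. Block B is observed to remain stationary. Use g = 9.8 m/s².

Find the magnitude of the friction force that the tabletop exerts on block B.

Between the blocks, N₁ = m_A g = 42.14 N.
So the A–B interface can sustain at most μ_s N₁ = 24.86 N of static friction.
P = 47.2 N exceeds that limit, so A slips over B and the interface friction becomes kinetic: f₁ = μ_k N₁ = 0.48×42.14 = 20.2 N.
By Newton's third law B feels 20.2 N forward from A. With B stationary, the floor's static friction on B balances it: f₂ = 20.2 N (well within μ_s(m_A+m_B)g = 266.7 N).

f ≈ 20.2 N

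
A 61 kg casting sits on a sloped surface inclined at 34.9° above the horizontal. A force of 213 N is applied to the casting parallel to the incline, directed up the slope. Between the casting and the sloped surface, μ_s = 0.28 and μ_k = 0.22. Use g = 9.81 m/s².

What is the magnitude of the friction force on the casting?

The normal reaction is N = m g cos θ = 490.8 N.
Parallel to the incline, ΣF = 0 gives f = m g sin θ − P = 342.4 − 213 = 129.4 N (up-slope positive).
Maximum static friction available: μ_s N = 0.28 × 490.8 = 137.4 N.
Since |129.4| ≤ 137.4 N, no slip — friction simply equals what equilibrium demands.

f ≈ 129 N (up the incline)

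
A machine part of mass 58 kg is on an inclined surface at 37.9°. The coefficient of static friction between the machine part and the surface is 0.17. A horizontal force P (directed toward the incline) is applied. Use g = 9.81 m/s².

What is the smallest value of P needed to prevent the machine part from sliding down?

The machine part tends to slide down (tan θ > μ_s), so at the point of impending slip friction acts up-slope at its limit: f = μ_s N.
Perpendicular to the incline: N = m g cos θ + P sin θ.
Along the incline: P cos θ + μ_s N = m g sin θ, i.e. P cos θ + μ_s (m g cos θ + P sin θ) = m g sin θ.
Solving, P (cos θ + μ_s sin θ) = m g (sin θ − μ_s cos θ), so P = 569×0.4801/0.8935 = 306 N.

P_min ≈ 306 N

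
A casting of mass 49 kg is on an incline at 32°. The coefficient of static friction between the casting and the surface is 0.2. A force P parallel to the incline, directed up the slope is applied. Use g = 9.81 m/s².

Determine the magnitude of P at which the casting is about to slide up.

P ≈ 336 N

At impending motion up the slope, friction acts down-slope at its limit: f = μ_s N.
P is parallel to the surface, so N = m g cos θ = 408 N.
Along the incline: P = m g sin θ + μ_s N = 255 + 0.2×408 = 336 N.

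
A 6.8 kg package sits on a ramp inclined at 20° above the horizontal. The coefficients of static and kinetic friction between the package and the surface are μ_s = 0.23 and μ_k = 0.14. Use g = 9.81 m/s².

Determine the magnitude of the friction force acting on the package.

The normal reaction is N = m g cos θ = 62.69 N.
Along the slope the weight component is m g sin θ = 22.82 N; friction must supply exactly this, acting up-slope.
Maximum static friction available: μ_s N = 0.23 × 62.69 = 14.42 N.
Since |22.82| > 14.42 N, static friction cannot hold it; the package slides down the incline and kinetic friction applies: f = μ_k N = 0.14 × 62.69 = 8.78 N.

f ≈ 8.78 N (up the incline)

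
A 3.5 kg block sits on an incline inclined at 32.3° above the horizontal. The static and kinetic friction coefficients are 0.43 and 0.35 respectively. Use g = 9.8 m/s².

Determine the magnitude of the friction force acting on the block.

f ≈ 10.1 N (up the incline)

The normal reaction is N = m g cos θ = 28.99 N.
Along the slope the weight component is m g sin θ = 18.33 N; friction must supply exactly this, acting up-slope.
Maximum static friction available: μ_s N = 0.43 × 28.99 = 12.47 N.
Since |18.33| > 12.47 N, static friction cannot hold it; the block slides down the incline and kinetic friction applies: f = μ_k N = 0.35 × 28.99 = 10.1 N.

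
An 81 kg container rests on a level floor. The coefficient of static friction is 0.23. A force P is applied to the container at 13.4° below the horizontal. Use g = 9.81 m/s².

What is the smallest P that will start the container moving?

N = m g + P sin α (the push presses the container into the level floor).
At impending slip, P cos α = μ_s N = μ_s (m g + P sin α).
Solving: P (cos α − μ_s sin α) = μ_s m g → P = 0.23×795/(cos 13.4° − 0.23 sin 13.4°) = 183/0.9195 = 199 N.

P ≈ 199 N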